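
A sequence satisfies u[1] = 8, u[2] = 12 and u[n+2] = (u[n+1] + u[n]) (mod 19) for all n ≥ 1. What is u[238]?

u[1] = 8; u[2] = 12; u[3] = 1; u[4] = 13; u[5] = 14; u[6] = 8; u[7] = 3; u[8] = 11; u[9] = 14; u[10] = 6; u[11] = 1; u[12] = 7; u[13] = 8; u[14] = 15; u[15] = 4; u[16] = 0; u[17] = 4; u[18] = 4; u[19] = 8; u[20] = 12.
The sequence repeats with period 18.
So u[238] = u[1 + ((238-1) mod 18)] = u[4] = 13.

13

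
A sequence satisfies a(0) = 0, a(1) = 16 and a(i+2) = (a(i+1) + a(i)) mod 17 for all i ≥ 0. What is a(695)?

13

We have a(0) = 0, a(1) = 16, a(2) = 16, a(3) = 15, a(4) = 14, a(5) = 12, a(6) = 9, a(7) = 4, a(8) = 13, a(9) = 0, a(10) = 13, a(11) = 13, a(12) = 9, a(13) = 5, a(14) = 14, a(15) = 2, a(16) = 16, a(17) = 1, a(18) = 0, a(19) = 1, a(20) = 1, a(21) = 2, a(22) = 3, a(23) = 5, a(24) = 8, a(25) = 13, a(26) = 4, a(27) = 0, a(28) = 4, a(29) = 4, a(30) = 8, a(31) = 12, a(32) = 3, a(33) = 15, a(34) = 1, a(35) = 16, a(36) = 0, a(37) = 16.
Since (a(36), a(37)) = (a(0), a(1)) = (0, 16) (two consecutive terms determine the rest), the sequence is periodic with period 36.
(695 - 0) mod 36 = 11, so a(695) = a(11) = 13.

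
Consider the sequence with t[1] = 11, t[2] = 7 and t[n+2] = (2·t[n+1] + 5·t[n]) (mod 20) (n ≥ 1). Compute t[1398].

7

Listing terms: t[1] = 11; t[2] = 7; t[3] = 9; t[4] = 13; t[5] = 11; t[6] = 7.
Since (t[5], t[6]) = (t[1], t[2]) = (11, 7) (two consecutive terms determine the rest), the sequence is periodic with period 4.
So t[1398] = t[1 + ((1398-1) mod 4)] = t[2] = 7.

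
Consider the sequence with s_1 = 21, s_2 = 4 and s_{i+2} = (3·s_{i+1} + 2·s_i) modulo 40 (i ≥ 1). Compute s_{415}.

Listing terms: s_1 = 21, s_2 = 4, s_3 = 14, s_4 = 10, s_5 = 18, s_6 = 34, s_7 = 18, s_8 = 2, s_9 = 2, s_{10} = 10, s_{11} = 34, s_{12} = 2, s_{13} = 34, s_{14} = 26, s_{15} = 26, s_{16} = 10, s_{17} = 2, s_{18} = 26, s_{19} = 2, s_{20} = 18, s_{21} = 18, s_{22} = 10, s_{23} = 26, s_{24} = 18, s_{25} = 26, s_{26} = 34, s_{27} = 34, s_{28} = 10, s_{29} = 18.
Since (s_{28}, s_{29}) = (s_4, s_5) = (10, 18) (two consecutive terms determine the rest), the sequence is eventually periodic: after a pre-period of length 3 it cycles with period 24.
For i ≥ 4, s_i depends only on (i - 4) mod 24. (415 - 4) mod 24 = 3, so s_{415} = s_7 = 18.

18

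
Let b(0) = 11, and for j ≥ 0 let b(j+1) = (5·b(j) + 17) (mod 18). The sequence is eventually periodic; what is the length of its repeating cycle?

6

Listing terms: b(0) = 11,  b(1) = 0,  b(2) = 17,  b(3) = 12,  b(4) = 5,  b(5) = 6,  b(6) = 11.
Since b(6) = b(0) = 11, the sequence is periodic with period 6.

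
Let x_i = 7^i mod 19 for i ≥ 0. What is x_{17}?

11

We have x_0 = 1, x_1 = 7, x_2 = 11, x_3 = 1.
The sequence repeats with period 3.
So x_{17} = x_{0 + ((17-0) mod 3)} = x_2 = 11.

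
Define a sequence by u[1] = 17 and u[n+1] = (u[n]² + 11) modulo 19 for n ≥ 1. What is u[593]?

Computing terms: u[1] = 17,  u[2] = 15,  u[3] = 8,  u[4] = 18,  u[5] = 12,  u[6] = 3,  u[7] = 1,  u[8] = 12.
Since u[8] = u[5] = 12, the sequence is eventually periodic: after a pre-period of length 4 it cycles with period 3.
For n ≥ 5, u[n] depends only on (n - 5) mod 3. (593 - 5) mod 3 = 0, so u[593] = u[5] = 12.

12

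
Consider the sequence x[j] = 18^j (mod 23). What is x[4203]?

18

We have x[1] = 18, x[2] = 2, x[3] = 13, x[4] = 4, x[5] = 3, x[6] = 8, x[7] = 6, x[8] = 16, x[9] = 12, x[10] = 9, x[11] = 1, x[12] = 18.
Since x[12] = x[1] = 18, the sequence is periodic with period 11.
So x[4203] = x[1 + ((4203-1) mod 11)] = x[1] = 18.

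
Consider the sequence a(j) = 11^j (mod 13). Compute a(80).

9

Listing terms: a(1) = 11, a(2) = 4, a(3) = 5, a(4) = 3, a(5) = 7, a(6) = 12, a(7) = 2, a(8) = 9, a(9) = 8, a(10) = 10, a(11) = 6, a(12) = 1, a(13) = 11.
Since a(13) = a(1) = 11, the sequence is periodic with period 12.
(80 - 1) mod 12 = 7, so a(80) = a(8) = 9.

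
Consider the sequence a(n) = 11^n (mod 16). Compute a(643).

Listing terms: a(1) = 11,  a(2) = 9,  a(3) = 3,  a(4) = 1,  a(5) = 11.
The sequence repeats with period 4.
(643 - 1) mod 4 = 2, so a(643) = a(3) = 3.

3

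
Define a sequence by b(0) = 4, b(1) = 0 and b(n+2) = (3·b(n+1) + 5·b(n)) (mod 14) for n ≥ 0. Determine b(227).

6

Computing terms: b(0) = 4, b(1) = 0, b(2) = 6, b(3) = 4, b(4) = 0.
Since (b(3), b(4)) = (b(0), b(1)) = (4, 0) (two consecutive terms determine the rest), the sequence is periodic with period 3.
(227 - 0) mod 3 = 2, so b(227) = b(2) = 6.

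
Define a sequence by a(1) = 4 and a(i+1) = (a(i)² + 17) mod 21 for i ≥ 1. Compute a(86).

a(1) = 4; a(2) = 12; a(3) = 14; a(4) = 3; a(5) = 5; a(6) = 0; a(7) = 17; a(8) = 12.
Since a(8) = a(2) = 12, the sequence is eventually periodic: after a pre-period of length 1 it cycles with period 6.
For i ≥ 2, a(i) depends only on (i - 2) mod 6. (86 - 2) mod 6 = 0, so a(86) = a(2) = 12.

12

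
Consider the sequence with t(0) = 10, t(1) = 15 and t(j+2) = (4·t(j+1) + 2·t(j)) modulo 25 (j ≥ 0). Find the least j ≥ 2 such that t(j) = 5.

We have t(0) = 10, t(1) = 15, t(2) = 5, t(3) = 0, t(4) = 10, t(5) = 15.
The sequence repeats with period 4.
The value 5 first appears (with j ≥ 2) at t(2).

2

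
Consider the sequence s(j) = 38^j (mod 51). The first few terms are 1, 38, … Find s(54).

We have s(0) = 1; s(1) = 38; s(2) = 16; s(3) = 47; s(4) = 1.
Since s(4) = s(0) = 1, the sequence is periodic with period 4.
(54 - 0) mod 4 = 2, so s(54) = s(2) = 16.

16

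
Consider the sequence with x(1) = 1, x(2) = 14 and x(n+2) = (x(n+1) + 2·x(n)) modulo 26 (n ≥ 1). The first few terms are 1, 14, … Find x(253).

Computing terms: x(1) = 1; x(2) = 14; x(3) = 16; x(4) = 18; x(5) = 24; x(6) = 8; x(7) = 4; x(8) = 20; x(9) = 2; x(10) = 16; x(11) = 20; x(12) = 0; x(13) = 14; x(14) = 14; x(15) = 16.
Since (x(14), x(15)) = (x(2), x(3)) = (14, 16) (two consecutive terms determine the rest), the sequence is eventually periodic: after a pre-period of length 1 it cycles with period 12.
For n ≥ 2, x(n) depends only on (n - 2) mod 12. (253 - 2) mod 12 = 11, so x(253) = x(13) = 14.

14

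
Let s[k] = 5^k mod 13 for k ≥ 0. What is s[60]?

1

s[0] = 1,  s[1] = 5,  s[2] = 12,  s[3] = 8,  s[4] = 1.
The sequence repeats with period 4.
(60 - 0) mod 4 = 0, so s[60] = s[0] = 1.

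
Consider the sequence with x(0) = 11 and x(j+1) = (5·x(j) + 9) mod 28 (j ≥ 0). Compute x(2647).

22

Computing terms: x(0) = 11, x(1) = 8, x(2) = 21, x(3) = 2, x(4) = 19, x(5) = 20, x(6) = 25, x(7) = 22, x(8) = 7, x(9) = 16, x(10) = 5, x(11) = 6, x(12) = 11.
The sequence repeats with period 12.
(2647 - 0) mod 12 = 7, so x(2647) = x(7) = 22.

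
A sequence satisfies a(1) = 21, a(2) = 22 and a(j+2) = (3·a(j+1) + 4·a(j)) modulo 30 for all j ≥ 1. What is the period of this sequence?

Listing terms: a(1) = 21; a(2) = 22; a(3) = 0; a(4) = 28; a(5) = 24; a(6) = 4; a(7) = 18; a(8) = 10; a(9) = 12; a(10) = 16; a(11) = 6; a(12) = 22; a(13) = 0.
Since (a(12), a(13)) = (a(2), a(3)) = (22, 0) (two consecutive terms determine the rest), the sequence is eventually periodic: after a pre-period of length 1 it cycles with period 10.

10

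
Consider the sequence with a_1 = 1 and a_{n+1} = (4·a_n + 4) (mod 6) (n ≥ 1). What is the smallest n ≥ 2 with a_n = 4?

4

a_1 = 1; a_2 = 2; a_3 = 0; a_4 = 4; a_5 = 2.
Since a_5 = a_2 = 2, the sequence is eventually periodic: after a pre-period of length 1 it cycles with period 3.
The value 4 first appears (with n ≥ 2) at a_4.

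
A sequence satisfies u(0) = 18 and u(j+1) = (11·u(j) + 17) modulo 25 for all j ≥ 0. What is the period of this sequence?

Computing terms: u(0) = 18, u(1) = 15, u(2) = 7, u(3) = 19, u(4) = 1, u(5) = 3, u(6) = 0, u(7) = 17, u(8) = 4, u(9) = 11, u(10) = 13, u(11) = 10, u(12) = 2, u(13) = 14, u(14) = 21, u(15) = 23, u(16) = 20, u(17) = 12, u(18) = 24, u(19) = 6, u(20) = 8, u(21) = 5, u(22) = 22, u(23) = 9, u(24) = 16, u(25) = 18.
Since u(25) = u(0) = 18, the sequence is periodic with period 25.

25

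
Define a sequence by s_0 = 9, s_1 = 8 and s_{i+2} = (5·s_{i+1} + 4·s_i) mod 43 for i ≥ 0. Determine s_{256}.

42

We have s_0 = 9; s_1 = 8; s_2 = 33; s_3 = 25; s_4 = 42; s_5 = 9; s_6 = 41; s_7 = 26; s_8 = 36; s_9 = 26; s_{10} = 16; s_{11} = 12; s_{12} = 38; s_{13} = 23; s_{14} = 9; s_{15} = 8.
Since (s_{14}, s_{15}) = (s_0, s_1) = (9, 8) (two consecutive terms determine the rest), the sequence is periodic with period 14.
So s_{256} = s_{0 + ((256-0) mod 14)} = s_4 = 42.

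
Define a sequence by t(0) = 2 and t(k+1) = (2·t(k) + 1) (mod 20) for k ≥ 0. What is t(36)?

7

t(0) = 2,  t(1) = 5,  t(2) = 11,  t(3) = 3,  t(4) = 7,  t(5) = 15,  t(6) = 11.
Since t(6) = t(2) = 11, the sequence is eventually periodic: after a pre-period of length 2 it cycles with period 4.
For k ≥ 2, t(k) depends only on (k - 2) mod 4. (36 - 2) mod 4 = 2, so t(36) = t(4) = 7.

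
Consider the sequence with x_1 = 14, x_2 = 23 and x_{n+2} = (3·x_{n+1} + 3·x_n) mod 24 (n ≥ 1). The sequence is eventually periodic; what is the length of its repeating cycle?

6

Listing terms: x_1 = 14,  x_2 = 23,  x_3 = 15,  x_4 = 18,  x_5 = 3,  x_6 = 15,  x_7 = 6,  x_8 = 15,  x_9 = 15,  x_{10} = 18.
Since (x_9, x_{10}) = (x_3, x_4) = (15, 18) (two consecutive terms determine the rest), the sequence is eventually periodic: after a pre-period of length 2 it cycles with period 6.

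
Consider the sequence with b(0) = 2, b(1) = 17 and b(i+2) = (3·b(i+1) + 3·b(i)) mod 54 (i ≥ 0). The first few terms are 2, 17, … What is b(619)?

b(0) = 2, b(1) = 17, b(2) = 3, b(3) = 6, b(4) = 27, b(5) = 45, b(6) = 0, b(7) = 27, b(8) = 27, b(9) = 0, b(10) = 27.
Since (b(9), b(10)) = (b(6), b(7)) = (0, 27) (two consecutive terms determine the rest), the sequence is eventually periodic: after a pre-period of length 6 it cycles with period 3.
For i ≥ 6, b(i) depends only on (i - 6) mod 3. (619 - 6) mod 3 = 1, so b(619) = b(7) = 27.

27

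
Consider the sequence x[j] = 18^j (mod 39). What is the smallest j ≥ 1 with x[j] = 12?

x[0] = 1; x[1] = 18; x[2] = 12; x[3] = 21; x[4] = 27; x[5] = 18.
Since x[5] = x[1] = 18, the sequence is eventually periodic: after a pre-period of length 1 it cycles with period 4.
The value 12 first appears (with j ≥ 1) at x[2].

2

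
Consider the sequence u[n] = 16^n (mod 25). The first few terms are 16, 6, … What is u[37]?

6

Computing terms: u[1] = 16, u[2] = 6, u[3] = 21, u[4] = 11, u[5] = 1, u[6] = 16.
Since u[6] = u[1] = 16, the sequence is periodic with period 5.
(37 - 1) mod 5 = 1, so u[37] = u[2] = 6.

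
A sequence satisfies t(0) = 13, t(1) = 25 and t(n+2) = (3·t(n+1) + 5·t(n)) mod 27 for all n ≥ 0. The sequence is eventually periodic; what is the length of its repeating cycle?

36

t(0) = 13,  t(1) = 25,  t(2) = 5,  t(3) = 5,  t(4) = 13,  t(5) = 10,  t(6) = 14,  t(7) = 11,  t(8) = 22,  t(9) = 13,  t(10) = 14,  t(11) = 26,  t(12) = 13,  t(13) = 7,  t(14) = 5,  t(15) = 23,  t(16) = 13,  t(17) = 19,  t(18) = 14,  t(19) = 2,  t(20) = 22,  t(21) = 22,  t(22) = 14,  t(23) = 17,  t(24) = 13,  t(25) = 16,  t(26) = 5,  t(27) = 14,  t(28) = 13,  t(29) = 1,  t(30) = 14,  t(31) = 20,  t(32) = 22,  t(33) = 4,  t(34) = 14,  t(35) = 8,  t(36) = 13,  t(37) = 25.
The sequence repeats with period 36.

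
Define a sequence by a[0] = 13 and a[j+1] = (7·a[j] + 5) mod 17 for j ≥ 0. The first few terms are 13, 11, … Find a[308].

12

Listing terms: a[0] = 13, a[1] = 11, a[2] = 14, a[3] = 1, a[4] = 12, a[5] = 4, a[6] = 16, a[7] = 15, a[8] = 8, a[9] = 10, a[10] = 7, a[11] = 3, a[12] = 9, a[13] = 0, a[14] = 5, a[15] = 6, a[16] = 13.
Since a[16] = a[0] = 13, the sequence is periodic with period 16.
(308 - 0) mod 16 = 4, so a[308] = a[4] = 12.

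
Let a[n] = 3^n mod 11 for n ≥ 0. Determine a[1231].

a[0] = 1; a[1] = 3; a[2] = 9; a[3] = 5; a[4] = 4; a[5] = 1.
The sequence repeats with period 5.
(1231 - 0) mod 5 = 1, so a[1231] = a[1] = 3.

3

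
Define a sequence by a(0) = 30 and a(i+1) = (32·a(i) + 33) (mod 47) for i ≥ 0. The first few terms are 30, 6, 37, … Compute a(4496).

21

We have a(0) = 30,  a(1) = 6,  a(2) = 37,  a(3) = 42,  a(4) = 14,  a(5) = 11,  a(6) = 9,  a(7) = 39,  a(8) = 12,  a(9) = 41,  a(10) = 29,  a(11) = 21,  a(12) = 0,  a(13) = 33,  a(14) = 8,  a(15) = 7,  a(16) = 22,  a(17) = 32,  a(18) = 23,  a(19) = 17,  a(20) = 13,  a(21) = 26,  a(22) = 19,  a(23) = 30.
The sequence repeats with period 23.
So a(4496) = a(0 + ((4496-0) mod 23)) = a(11) = 21.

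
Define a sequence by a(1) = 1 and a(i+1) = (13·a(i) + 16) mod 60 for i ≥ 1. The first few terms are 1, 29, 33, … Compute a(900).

45

We have a(1) = 1,  a(2) = 29,  a(3) = 33,  a(4) = 25,  a(5) = 41,  a(6) = 9,  a(7) = 13,  a(8) = 5,  a(9) = 21,  a(10) = 49,  a(11) = 53,  a(12) = 45,  a(13) = 1.
The sequence repeats with period 12.
(900 - 1) mod 12 = 11, so a(900) = a(12) = 45.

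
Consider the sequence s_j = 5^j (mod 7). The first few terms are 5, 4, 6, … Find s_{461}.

3

s_1 = 5, s_2 = 4, s_3 = 6, s_4 = 2, s_5 = 3, s_6 = 1, s_7 = 5.
The sequence repeats with period 6.
So s_{461} = s_{1 + ((461-1) mod 6)} = s_5 = 3.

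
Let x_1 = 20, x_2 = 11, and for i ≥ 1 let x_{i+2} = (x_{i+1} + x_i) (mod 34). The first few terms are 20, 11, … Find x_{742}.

Listing terms: x_1 = 20,  x_2 = 11,  x_3 = 31,  x_4 = 8,  x_5 = 5,  x_6 = 13,  x_7 = 18,  x_8 = 31,  x_9 = 15,  x_{10} = 12,  x_{11} = 27,  x_{12} = 5,  x_{13} = 32,  x_{14} = 3,  x_{15} = 1,  x_{16} = 4,  x_{17} = 5,  x_{18} = 9,  x_{19} = 14,  x_{20} = 23,  x_{21} = 3,  x_{22} = 26,  x_{23} = 29,  x_{24} = 21,  x_{25} = 16,  x_{26} = 3,  x_{27} = 19,  x_{28} = 22,  x_{29} = 7,  x_{30} = 29,  x_{31} = 2,  x_{32} = 31,  x_{33} = 33,  x_{34} = 30,  x_{35} = 29,  x_{36} = 25,  x_{37} = 20,  x_{38} = 11.
Since (x_{37}, x_{38}) = (x_1, x_2) = (20, 11) (two consecutive terms determine the rest), the sequence is periodic with period 36.
(742 - 1) mod 36 = 21, so x_{742} = x_{22} = 26.

26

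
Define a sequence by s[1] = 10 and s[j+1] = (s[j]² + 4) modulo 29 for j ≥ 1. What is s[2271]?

We have s[1] = 10; s[2] = 17; s[3] = 3; s[4] = 13; s[5] = 28; s[6] = 5; s[7] = 0; s[8] = 4; s[9] = 20; s[10] = 27; s[11] = 8; s[12] = 10.
The sequence repeats with period 11.
So s[2271] = s[1 + ((2271-1) mod 11)] = s[5] = 28.

28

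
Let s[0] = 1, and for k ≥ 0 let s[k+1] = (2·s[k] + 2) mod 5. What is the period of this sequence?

Listing terms: s[0] = 1; s[1] = 4; s[2] = 0; s[3] = 2; s[4] = 1.
The sequence repeats with period 4.

4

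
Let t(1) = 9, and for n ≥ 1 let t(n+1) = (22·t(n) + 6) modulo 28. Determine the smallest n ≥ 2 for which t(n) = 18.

We have t(1) = 9,  t(2) = 8,  t(3) = 14,  t(4) = 6,  t(5) = 26,  t(6) = 18,  t(7) = 10,  t(8) = 2,  t(9) = 22,  t(10) = 14.
Since t(10) = t(3) = 14, the sequence is eventually periodic: after a pre-period of length 2 it cycles with period 7.
The value 18 first appears (with n ≥ 2) at t(6).

6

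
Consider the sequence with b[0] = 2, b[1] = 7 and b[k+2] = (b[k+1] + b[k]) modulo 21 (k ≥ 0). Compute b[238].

b[0] = 2; b[1] = 7; b[2] = 9; b[3] = 16; b[4] = 4; b[5] = 20; b[6] = 3; b[7] = 2; b[8] = 5; b[9] = 7; b[10] = 12; b[11] = 19; b[12] = 10; b[13] = 8; b[14] = 18; b[15] = 5; b[16] = 2; b[17] = 7.
Since (b[16], b[17]) = (b[0], b[1]) = (2, 7) (two consecutive terms determine the rest), the sequence is periodic with period 16.
So b[238] = b[0 + ((238-0) mod 16)] = b[14] = 18.

18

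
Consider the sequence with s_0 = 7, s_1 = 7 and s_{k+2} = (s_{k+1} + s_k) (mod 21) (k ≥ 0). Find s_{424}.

We have s_0 = 7,  s_1 = 7,  s_2 = 14,  s_3 = 0,  s_4 = 14,  s_5 = 14,  s_6 = 7,  s_7 = 0,  s_8 = 7,  s_9 = 7.
The sequence repeats with period 8.
(424 - 0) mod 8 = 0, so s_{424} = s_0 = 7.

7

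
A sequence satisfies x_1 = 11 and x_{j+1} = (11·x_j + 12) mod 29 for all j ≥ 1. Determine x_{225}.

x_1 = 11, x_2 = 17, x_3 = 25, x_4 = 26, x_5 = 8, x_6 = 13, x_7 = 10, x_8 = 6, x_9 = 20, x_{10} = 0, x_{11} = 12, x_{12} = 28, x_{13} = 1, x_{14} = 23, x_{15} = 4, x_{16} = 27, x_{17} = 19, x_{18} = 18, x_{19} = 7, x_{20} = 2, x_{21} = 5, x_{22} = 9, x_{23} = 24, x_{24} = 15, x_{25} = 3, x_{26} = 16, x_{27} = 14, x_{28} = 21, x_{29} = 11.
Since x_{29} = x_1 = 11, the sequence is periodic with period 28.
(225 - 1) mod 28 = 0, so x_{225} = x_1 = 11.

11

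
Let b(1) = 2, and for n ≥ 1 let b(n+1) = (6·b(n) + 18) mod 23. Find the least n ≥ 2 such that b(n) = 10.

Listing terms: b(1) = 2, b(2) = 7, b(3) = 14, b(4) = 10, b(5) = 9, b(6) = 3, b(7) = 13, b(8) = 4, b(9) = 19, b(10) = 17, b(11) = 5, b(12) = 2.
Since b(12) = b(1) = 2, the sequence is periodic with period 11.
The value 10 first appears (with n ≥ 2) at b(4).

4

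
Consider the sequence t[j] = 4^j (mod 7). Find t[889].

4

Computing terms: t[0] = 1; t[1] = 4; t[2] = 2; t[3] = 1.
The sequence repeats with period 3.
(889 - 0) mod 3 = 1, so t[889] = t[1] = 4.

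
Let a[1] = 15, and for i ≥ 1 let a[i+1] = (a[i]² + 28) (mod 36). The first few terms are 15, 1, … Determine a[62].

17

Listing terms: a[1] = 15,  a[2] = 1,  a[3] = 29,  a[4] = 5,  a[5] = 17,  a[6] = 29.
Since a[6] = a[3] = 29, the sequence is eventually periodic: after a pre-period of length 2 it cycles with period 3.
For i ≥ 3, a[i] depends only on (i - 3) mod 3. (62 - 3) mod 3 = 2, so a[62] = a[5] = 17.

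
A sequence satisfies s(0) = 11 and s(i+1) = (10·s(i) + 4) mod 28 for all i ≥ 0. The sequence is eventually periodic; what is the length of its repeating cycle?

6

s(0) = 11; s(1) = 2; s(2) = 24; s(3) = 20; s(4) = 8; s(5) = 0; s(6) = 4; s(7) = 16; s(8) = 24.
Since s(8) = s(2) = 24, the sequence is eventually periodic: after a pre-period of length 2 it cycles with period 6.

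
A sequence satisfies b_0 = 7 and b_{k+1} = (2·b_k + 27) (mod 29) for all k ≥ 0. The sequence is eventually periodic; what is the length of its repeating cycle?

28

b_0 = 7, b_1 = 12, b_2 = 22, b_3 = 13, b_4 = 24, b_5 = 17, b_6 = 3, b_7 = 4, b_8 = 6, b_9 = 10, b_{10} = 18, b_{11} = 5, b_{12} = 8, b_{13} = 14, b_{14} = 26, b_{15} = 21, b_{16} = 11, b_{17} = 20, b_{18} = 9, b_{19} = 16, b_{20} = 1, b_{21} = 0, b_{22} = 27, b_{23} = 23, b_{24} = 15, b_{25} = 28, b_{26} = 25, b_{27} = 19, b_{28} = 7.
Since b_{28} = b_0 = 7, the sequence is periodic with period 28.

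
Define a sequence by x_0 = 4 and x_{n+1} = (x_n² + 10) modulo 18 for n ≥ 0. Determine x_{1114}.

Computing terms: x_0 = 4,  x_1 = 8,  x_2 = 2,  x_3 = 14,  x_4 = 8.
Since x_4 = x_1 = 8, the sequence is eventually periodic: after a pre-period of length 1 it cycles with period 3.
For n ≥ 1, x_n depends only on (n - 1) mod 3. (1114 - 1) mod 3 = 0, so x_{1114} = x_1 = 8.

8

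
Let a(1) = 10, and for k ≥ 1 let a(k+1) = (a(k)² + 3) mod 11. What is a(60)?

a(1) = 10; a(2) = 4; a(3) = 8; a(4) = 1; a(5) = 4.
Since a(5) = a(2) = 4, the sequence is eventually periodic: after a pre-period of length 1 it cycles with period 3.
For k ≥ 2, a(k) depends only on (k - 2) mod 3. (60 - 2) mod 3 = 1, so a(60) = a(3) = 8.

8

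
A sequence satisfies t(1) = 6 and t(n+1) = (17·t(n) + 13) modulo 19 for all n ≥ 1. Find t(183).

11

We have t(1) = 6; t(2) = 1; t(3) = 11; t(4) = 10; t(5) = 12; t(6) = 8; t(7) = 16; t(8) = 0; t(9) = 13; t(10) = 6.
The sequence repeats with period 9.
(183 - 1) mod 9 = 2, so t(183) = t(3) = 11.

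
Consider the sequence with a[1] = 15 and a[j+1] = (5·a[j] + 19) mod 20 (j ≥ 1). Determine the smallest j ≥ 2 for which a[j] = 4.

4

Computing terms: a[1] = 15, a[2] = 14, a[3] = 9, a[4] = 4, a[5] = 19, a[6] = 14.
Since a[6] = a[2] = 14, the sequence is eventually periodic: after a pre-period of length 1 it cycles with period 4.
The value 4 first appears (with j ≥ 2) at a[4].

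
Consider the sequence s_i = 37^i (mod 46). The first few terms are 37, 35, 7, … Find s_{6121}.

Computing terms: s_1 = 37; s_2 = 35; s_3 = 7; s_4 = 29; s_5 = 15; s_6 = 3; s_7 = 19; s_8 = 13; s_9 = 21; s_{10} = 41; s_{11} = 45; s_{12} = 9; s_{13} = 11; s_{14} = 39; s_{15} = 17; s_{16} = 31; s_{17} = 43; s_{18} = 27; s_{19} = 33; s_{20} = 25; s_{21} = 5; s_{22} = 1; s_{23} = 37.
Since s_{23} = s_1 = 37, the sequence is periodic with period 22.
(6121 - 1) mod 22 = 4, so s_{6121} = s_5 = 15.

15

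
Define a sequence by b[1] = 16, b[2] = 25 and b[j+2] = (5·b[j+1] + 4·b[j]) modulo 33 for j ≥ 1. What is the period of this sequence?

40

Listing terms: b[1] = 16,  b[2] = 25,  b[3] = 24,  b[4] = 22,  b[5] = 8,  b[6] = 29,  b[7] = 12,  b[8] = 11,  b[9] = 4,  b[10] = 31,  b[11] = 6,  b[12] = 22,  b[13] = 2,  b[14] = 32,  b[15] = 3,  b[16] = 11,  b[17] = 1,  b[18] = 16,  b[19] = 18,  b[20] = 22,  b[21] = 17,  b[22] = 8,  b[23] = 9,  b[24] = 11,  b[25] = 25,  b[26] = 4,  b[27] = 21,  b[28] = 22,  b[29] = 29,  b[30] = 2,  b[31] = 27,  b[32] = 11,  b[33] = 31,  b[34] = 1,  b[35] = 30,  b[36] = 22,  b[37] = 32,  b[38] = 17,  b[39] = 15,  b[40] = 11,  b[41] = 16,  b[42] = 25.
Since (b[41], b[42]) = (b[1], b[2]) = (16, 25) (two consecutive terms determine the rest), the sequence is periodic with period 40.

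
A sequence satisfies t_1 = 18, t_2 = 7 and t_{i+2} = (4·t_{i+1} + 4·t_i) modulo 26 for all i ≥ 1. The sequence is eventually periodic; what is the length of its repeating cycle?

t_1 = 18,  t_2 = 7,  t_3 = 22,  t_4 = 12,  t_5 = 6,  t_6 = 20,  t_7 = 0,  t_8 = 2,  t_9 = 8,  t_{10} = 14,  t_{11} = 10,  t_{12} = 18,  t_{13} = 8,  t_{14} = 0,  t_{15} = 6,  t_{16} = 24,  t_{17} = 16,  t_{18} = 4,  t_{19} = 2,  t_{20} = 24,  t_{21} = 0,  t_{22} = 18,  t_{23} = 20,  t_{24} = 22,  t_{25} = 12.
Since (t_{24}, t_{25}) = (t_3, t_4) = (22, 12) (two consecutive terms determine the rest), the sequence is eventually periodic: after a pre-period of length 2 it cycles with period 21.

21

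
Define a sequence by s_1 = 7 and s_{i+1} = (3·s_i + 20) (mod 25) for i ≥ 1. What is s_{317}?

We have s_1 = 7,  s_2 = 16,  s_3 = 18,  s_4 = 24,  s_5 = 17,  s_6 = 21,  s_7 = 8,  s_8 = 19,  s_9 = 2,  s_{10} = 1,  s_{11} = 23,  s_{12} = 14,  s_{13} = 12,  s_{14} = 6,  s_{15} = 13,  s_{16} = 9,  s_{17} = 22,  s_{18} = 11,  s_{19} = 3,  s_{20} = 4,  s_{21} = 7.
The sequence repeats with period 20.
So s_{317} = s_{1 + ((317-1) mod 20)} = s_{17} = 22.

22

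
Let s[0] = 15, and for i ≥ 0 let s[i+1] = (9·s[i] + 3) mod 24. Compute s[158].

9

We have s[0] = 15,  s[1] = 18,  s[2] = 21,  s[3] = 0,  s[4] = 3,  s[5] = 6,  s[6] = 9,  s[7] = 12,  s[8] = 15.
The sequence repeats with period 8.
So s[158] = s[0 + ((158-0) mod 8)] = s[6] = 9.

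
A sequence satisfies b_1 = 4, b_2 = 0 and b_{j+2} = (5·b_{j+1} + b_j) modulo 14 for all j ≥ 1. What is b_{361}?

Listing terms: b_1 = 4; b_2 = 0; b_3 = 4; b_4 = 6; b_5 = 6; b_6 = 8; b_7 = 4; b_8 = 0.
Since (b_7, b_8) = (b_1, b_2) = (4, 0) (two consecutive terms determine the rest), the sequence is periodic with period 6.
So b_{361} = b_{1 + ((361-1) mod 6)} = b_1 = 4.

4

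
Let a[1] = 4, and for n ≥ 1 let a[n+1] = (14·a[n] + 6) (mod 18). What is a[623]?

We have a[1] = 4,  a[2] = 8,  a[3] = 10,  a[4] = 2,  a[5] = 16,  a[6] = 14,  a[7] = 4.
The sequence repeats with period 6.
(623 - 1) mod 6 = 4, so a[623] = a[5] = 16.

16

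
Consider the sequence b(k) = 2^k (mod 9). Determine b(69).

We have b(0) = 1; b(1) = 2; b(2) = 4; b(3) = 8; b(4) = 7; b(5) = 5; b(6) = 1.
The sequence repeats with period 6.
So b(69) = b(0 + ((69-0) mod 6)) = b(3) = 8.

8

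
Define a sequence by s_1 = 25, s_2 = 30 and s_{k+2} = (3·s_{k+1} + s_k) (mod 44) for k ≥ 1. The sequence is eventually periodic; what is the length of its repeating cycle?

s_1 = 25,  s_2 = 30,  s_3 = 27,  s_4 = 23,  s_5 = 8,  s_6 = 3,  s_7 = 17,  s_8 = 10,  s_9 = 3,  s_{10} = 19,  s_{11} = 16,  s_{12} = 23,  s_{13} = 41,  s_{14} = 14,  s_{15} = 39,  s_{16} = 43,  s_{17} = 36,  s_{18} = 19,  s_{19} = 5,  s_{20} = 34,  s_{21} = 19,  s_{22} = 3,  s_{23} = 28,  s_{24} = 43,  s_{25} = 25,  s_{26} = 30.
The sequence repeats with period 24.

24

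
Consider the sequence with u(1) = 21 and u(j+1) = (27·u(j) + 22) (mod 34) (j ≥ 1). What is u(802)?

11

Computing terms: u(1) = 21, u(2) = 11, u(3) = 13, u(4) = 33, u(5) = 29, u(6) = 23, u(7) = 31, u(8) = 9, u(9) = 27, u(10) = 3, u(11) = 1, u(12) = 15, u(13) = 19, u(14) = 25, u(15) = 17, u(16) = 5, u(17) = 21.
The sequence repeats with period 16.
(802 - 1) mod 16 = 1, so u(802) = u(2) = 11.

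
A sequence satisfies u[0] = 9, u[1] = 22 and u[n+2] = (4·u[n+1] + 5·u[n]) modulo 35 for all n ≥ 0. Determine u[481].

Listing terms: u[0] = 9; u[1] = 22; u[2] = 28; u[3] = 12; u[4] = 13; u[5] = 7; u[6] = 23; u[7] = 22; u[8] = 28.
Since (u[7], u[8]) = (u[1], u[2]) = (22, 28) (two consecutive terms determine the rest), the sequence is eventually periodic: after a pre-period of length 1 it cycles with period 6.
For n ≥ 1, u[n] depends only on (n - 1) mod 6. (481 - 1) mod 6 = 0, so u[481] = u[1] = 22.

22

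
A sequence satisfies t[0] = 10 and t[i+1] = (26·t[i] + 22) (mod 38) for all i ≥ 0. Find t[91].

16

Listing terms: t[0] = 10; t[1] = 16; t[2] = 20; t[3] = 10.
Since t[3] = t[0] = 10, the sequence is periodic with period 3.
(91 - 0) mod 3 = 1, so t[91] = t[1] = 16.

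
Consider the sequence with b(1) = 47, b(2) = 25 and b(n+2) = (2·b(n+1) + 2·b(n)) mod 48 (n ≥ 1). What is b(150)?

0

Listing terms: b(1) = 47,  b(2) = 25,  b(3) = 0,  b(4) = 2,  b(5) = 4,  b(6) = 12,  b(7) = 32,  b(8) = 40,  b(9) = 0,  b(10) = 32,  b(11) = 16,  b(12) = 0,  b(13) = 32.
Since (b(12), b(13)) = (b(9), b(10)) = (0, 32) (two consecutive terms determine the rest), the sequence is eventually periodic: after a pre-period of length 8 it cycles with period 3.
For n ≥ 9, b(n) depends only on (n - 9) mod 3. (150 - 9) mod 3 = 0, so b(150) = b(9) = 0.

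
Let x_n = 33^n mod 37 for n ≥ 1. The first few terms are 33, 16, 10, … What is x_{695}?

We have x_1 = 33,  x_2 = 16,  x_3 = 10,  x_4 = 34,  x_5 = 12,  x_6 = 26,  x_7 = 7,  x_8 = 9,  x_9 = 1,  x_{10} = 33.
The sequence repeats with period 9.
(695 - 1) mod 9 = 1, so x_{695} = x_2 = 16.

16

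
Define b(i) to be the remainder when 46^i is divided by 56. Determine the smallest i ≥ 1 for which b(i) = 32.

4

b(0) = 1,  b(1) = 46,  b(2) = 44,  b(3) = 8,  b(4) = 32,  b(5) = 16,  b(6) = 8.
Since b(6) = b(3) = 8, the sequence is eventually periodic: after a pre-period of length 3 it cycles with period 3.
The value 32 first appears (with i ≥ 1) at b(4).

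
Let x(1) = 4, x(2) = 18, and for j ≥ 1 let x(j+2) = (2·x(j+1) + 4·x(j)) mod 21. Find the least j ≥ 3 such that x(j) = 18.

Listing terms: x(1) = 4,  x(2) = 18,  x(3) = 10,  x(4) = 8,  x(5) = 14,  x(6) = 18,  x(7) = 8,  x(8) = 4,  x(9) = 19,  x(10) = 12,  x(11) = 16,  x(12) = 17,  x(13) = 14,  x(14) = 12,  x(15) = 17,  x(16) = 19,  x(17) = 1,  x(18) = 15,  x(19) = 13,  x(20) = 2,  x(21) = 14,  x(22) = 15,  x(23) = 2,  x(24) = 1,  x(25) = 10,  x(26) = 3,  x(27) = 4,  x(28) = 20,  x(29) = 14,  x(30) = 3,  x(31) = 20,  x(32) = 10,  x(33) = 16,  x(34) = 9,  x(35) = 19,  x(36) = 11,  x(37) = 14,  x(38) = 9,  x(39) = 11,  x(40) = 16,  x(41) = 13,  x(42) = 6,  x(43) = 1,  x(44) = 5,  x(45) = 14,  x(46) = 6,  x(47) = 5,  x(48) = 13,  x(49) = 4,  x(50) = 18.
Since (x(49), x(50)) = (x(1), x(2)) = (4, 18) (two consecutive terms determine the rest), the sequence is periodic with period 48.
The value 18 first appears (with j ≥ 3) at x(6).

6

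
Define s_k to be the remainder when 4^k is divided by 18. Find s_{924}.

Computing terms: s_1 = 4; s_2 = 16; s_3 = 10; s_4 = 4.
Since s_4 = s_1 = 4, the sequence is periodic with period 3.
(924 - 1) mod 3 = 2, so s_{924} = s_3 = 10.

10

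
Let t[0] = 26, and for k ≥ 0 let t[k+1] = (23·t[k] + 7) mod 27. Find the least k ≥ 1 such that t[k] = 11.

Computing terms: t[0] = 26; t[1] = 11; t[2] = 17; t[3] = 20; t[4] = 8; t[5] = 2; t[6] = 26.
The sequence repeats with period 6.
The value 11 first appears (with k ≥ 1) at t[1].

1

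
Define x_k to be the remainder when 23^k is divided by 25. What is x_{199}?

12

Listing terms: x_1 = 23; x_2 = 4; x_3 = 17; x_4 = 16; x_5 = 18; x_6 = 14; x_7 = 22; x_8 = 6; x_9 = 13; x_{10} = 24; x_{11} = 2; x_{12} = 21; x_{13} = 8; x_{14} = 9; x_{15} = 7; x_{16} = 11; x_{17} = 3; x_{18} = 19; x_{19} = 12; x_{20} = 1; x_{21} = 23.
Since x_{21} = x_1 = 23, the sequence is periodic with period 20.
So x_{199} = x_{1 + ((199-1) mod 20)} = x_{19} = 12.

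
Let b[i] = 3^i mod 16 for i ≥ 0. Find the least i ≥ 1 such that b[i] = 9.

We have b[0] = 1, b[1] = 3, b[2] = 9, b[3] = 11, b[4] = 1.
Since b[4] = b[0] = 1, the sequence is periodic with period 4.
The value 9 first appears (with i ≥ 1) at b[2].

2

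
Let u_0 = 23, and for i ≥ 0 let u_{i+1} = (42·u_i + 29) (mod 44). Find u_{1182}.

19

Computing terms: u_0 = 23, u_1 = 27, u_2 = 19, u_3 = 35, u_4 = 3, u_5 = 23.
Since u_5 = u_0 = 23, the sequence is periodic with period 5.
(1182 - 0) mod 5 = 2, so u_{1182} = u_2 = 19.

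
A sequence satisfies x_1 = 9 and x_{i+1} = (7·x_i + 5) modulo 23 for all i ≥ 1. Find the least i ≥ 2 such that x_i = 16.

17

Listing terms: x_1 = 9,  x_2 = 22,  x_3 = 21,  x_4 = 14,  x_5 = 11,  x_6 = 13,  x_7 = 4,  x_8 = 10,  x_9 = 6,  x_{10} = 1,  x_{11} = 12,  x_{12} = 20,  x_{13} = 7,  x_{14} = 8,  x_{15} = 15,  x_{16} = 18,  x_{17} = 16,  x_{18} = 2,  x_{19} = 19,  x_{20} = 0,  x_{21} = 5,  x_{22} = 17,  x_{23} = 9.
The sequence repeats with period 22.
The value 16 first appears (with i ≥ 2) at x_{17}.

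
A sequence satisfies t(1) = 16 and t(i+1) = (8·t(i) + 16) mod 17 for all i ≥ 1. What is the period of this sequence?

t(1) = 16,  t(2) = 8,  t(3) = 12,  t(4) = 10,  t(5) = 11,  t(6) = 2,  t(7) = 15,  t(8) = 0,  t(9) = 16.
Since t(9) = t(1) = 16, the sequence is periodic with period 8.

8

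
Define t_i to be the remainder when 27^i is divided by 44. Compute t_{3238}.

37

Listing terms: t_0 = 1, t_1 = 27, t_2 = 25, t_3 = 15, t_4 = 9, t_5 = 23, t_6 = 5, t_7 = 3, t_8 = 37, t_9 = 31, t_{10} = 1.
Since t_{10} = t_0 = 1, the sequence is periodic with period 10.
So t_{3238} = t_{0 + ((3238-0) mod 10)} = t_8 = 37.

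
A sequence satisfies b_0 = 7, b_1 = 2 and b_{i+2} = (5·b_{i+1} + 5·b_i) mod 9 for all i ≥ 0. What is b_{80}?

We have b_0 = 7,  b_1 = 2,  b_2 = 0,  b_3 = 1,  b_4 = 5,  b_5 = 3,  b_6 = 4,  b_7 = 8,  b_8 = 6,  b_9 = 7,  b_{10} = 2.
Since (b_9, b_{10}) = (b_0, b_1) = (7, 2) (two consecutive terms determine the rest), the sequence is periodic with period 9.
So b_{80} = b_{0 + ((80-0) mod 9)} = b_8 = 6.

6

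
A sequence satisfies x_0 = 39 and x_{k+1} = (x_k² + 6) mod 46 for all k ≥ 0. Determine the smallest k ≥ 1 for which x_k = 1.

4

x_0 = 39,  x_1 = 9,  x_2 = 41,  x_3 = 31,  x_4 = 1,  x_5 = 7,  x_6 = 9.
Since x_6 = x_1 = 9, the sequence is eventually periodic: after a pre-period of length 1 it cycles with period 5.
The value 1 first appears (with k ≥ 1) at x_4.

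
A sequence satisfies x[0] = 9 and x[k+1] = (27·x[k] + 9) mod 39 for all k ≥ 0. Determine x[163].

x[0] = 9,  x[1] = 18,  x[2] = 27,  x[3] = 36,  x[4] = 6,  x[5] = 15,  x[6] = 24,  x[7] = 33,  x[8] = 3,  x[9] = 12,  x[10] = 21,  x[11] = 30,  x[12] = 0,  x[13] = 9.
Since x[13] = x[0] = 9, the sequence is periodic with period 13.
So x[163] = x[0 + ((163-0) mod 13)] = x[7] = 33.

33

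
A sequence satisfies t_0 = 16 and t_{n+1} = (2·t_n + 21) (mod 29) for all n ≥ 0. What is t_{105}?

28

We have t_0 = 16,  t_1 = 24,  t_2 = 11,  t_3 = 14,  t_4 = 20,  t_5 = 3,  t_6 = 27,  t_7 = 17,  t_8 = 26,  t_9 = 15,  t_{10} = 22,  t_{11} = 7,  t_{12} = 6,  t_{13} = 4,  t_{14} = 0,  t_{15} = 21,  t_{16} = 5,  t_{17} = 2,  t_{18} = 25,  t_{19} = 13,  t_{20} = 18,  t_{21} = 28,  t_{22} = 19,  t_{23} = 1,  t_{24} = 23,  t_{25} = 9,  t_{26} = 10,  t_{27} = 12,  t_{28} = 16.
Since t_{28} = t_0 = 16, the sequence is periodic with period 28.
So t_{105} = t_{0 + ((105-0) mod 28)} = t_{21} = 28.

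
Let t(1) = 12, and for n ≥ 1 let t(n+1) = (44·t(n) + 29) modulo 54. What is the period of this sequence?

6

Listing terms: t(1) = 12; t(2) = 17; t(3) = 21; t(4) = 35; t(5) = 3; t(6) = 53; t(7) = 39; t(8) = 17.
Since t(8) = t(2) = 17, the sequence is eventually periodic: after a pre-period of length 1 it cycles with period 6.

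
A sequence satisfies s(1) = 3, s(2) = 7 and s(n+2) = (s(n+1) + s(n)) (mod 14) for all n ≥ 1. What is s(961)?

3

s(1) = 3, s(2) = 7, s(3) = 10, s(4) = 3, s(5) = 13, s(6) = 2, s(7) = 1, s(8) = 3, s(9) = 4, s(10) = 7, s(11) = 11, s(12) = 4, s(13) = 1, s(14) = 5, s(15) = 6, s(16) = 11, s(17) = 3, s(18) = 0, s(19) = 3, s(20) = 3, s(21) = 6, s(22) = 9, s(23) = 1, s(24) = 10, s(25) = 11, s(26) = 7, s(27) = 4, s(28) = 11, s(29) = 1, s(30) = 12, s(31) = 13, s(32) = 11, s(33) = 10, s(34) = 7, s(35) = 3, s(36) = 10, s(37) = 13, s(38) = 9, s(39) = 8, s(40) = 3, s(41) = 11, s(42) = 0, s(43) = 11, s(44) = 11, s(45) = 8, s(46) = 5, s(47) = 13, s(48) = 4, s(49) = 3, s(50) = 7.
The sequence repeats with period 48.
So s(961) = s(1 + ((961-1) mod 48)) = s(1) = 3.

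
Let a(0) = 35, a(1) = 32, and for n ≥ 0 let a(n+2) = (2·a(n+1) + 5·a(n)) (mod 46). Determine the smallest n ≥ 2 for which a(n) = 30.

17

We have a(0) = 35, a(1) = 32, a(2) = 9, a(3) = 40, a(4) = 33, a(5) = 36, a(6) = 7, a(7) = 10, a(8) = 9, a(9) = 22, a(10) = 43, a(11) = 12, a(12) = 9, a(13) = 32, a(14) = 17, a(15) = 10, a(16) = 13, a(17) = 30, a(18) = 33, a(19) = 32, a(20) = 45, a(21) = 20, a(22) = 35, a(23) = 32.
The sequence repeats with period 22.
The value 30 first appears (with n ≥ 2) at a(17).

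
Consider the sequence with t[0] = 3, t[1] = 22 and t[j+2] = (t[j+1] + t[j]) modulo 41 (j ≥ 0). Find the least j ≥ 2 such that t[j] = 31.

We have t[0] = 3, t[1] = 22, t[2] = 25, t[3] = 6, t[4] = 31, t[5] = 37, t[6] = 27, t[7] = 23, t[8] = 9, t[9] = 32, t[10] = 0, t[11] = 32, t[12] = 32, t[13] = 23, t[14] = 14, t[15] = 37, t[16] = 10, t[17] = 6, t[18] = 16, t[19] = 22, t[20] = 38, t[21] = 19, t[22] = 16, t[23] = 35, t[24] = 10, t[25] = 4, t[26] = 14, t[27] = 18, t[28] = 32, t[29] = 9, t[30] = 0, t[31] = 9, t[32] = 9, t[33] = 18, t[34] = 27, t[35] = 4, t[36] = 31, t[37] = 35, t[38] = 25, t[39] = 19, t[40] = 3, t[41] = 22.
Since (t[40], t[41]) = (t[0], t[1]) = (3, 22) (two consecutive terms determine the rest), the sequence is periodic with period 40.
The value 31 first appears (with j ≥ 2) at t[4].

4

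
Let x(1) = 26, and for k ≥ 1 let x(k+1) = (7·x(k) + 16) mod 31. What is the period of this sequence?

Computing terms: x(1) = 26, x(2) = 12, x(3) = 7, x(4) = 3, x(5) = 6, x(6) = 27, x(7) = 19, x(8) = 25, x(9) = 5, x(10) = 20, x(11) = 1, x(12) = 23, x(13) = 22, x(14) = 15, x(15) = 28, x(16) = 26.
Since x(16) = x(1) = 26, the sequence is periodic with period 15.

15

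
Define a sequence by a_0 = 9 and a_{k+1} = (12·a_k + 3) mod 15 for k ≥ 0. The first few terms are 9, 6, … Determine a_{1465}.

6

We have a_0 = 9, a_1 = 6, a_2 = 0, a_3 = 3, a_4 = 9.
The sequence repeats with period 4.
(1465 - 0) mod 4 = 1, so a_{1465} = a_1 = 6.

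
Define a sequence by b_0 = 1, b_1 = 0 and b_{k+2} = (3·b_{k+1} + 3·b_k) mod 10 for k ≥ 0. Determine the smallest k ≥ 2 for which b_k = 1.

8

b_0 = 1,  b_1 = 0,  b_2 = 3,  b_3 = 9,  b_4 = 6,  b_5 = 5,  b_6 = 3,  b_7 = 4,  b_8 = 1,  b_9 = 5,  b_{10} = 8,  b_{11} = 9,  b_{12} = 1,  b_{13} = 0.
The sequence repeats with period 12.
The value 1 first appears (with k ≥ 2) at b_8.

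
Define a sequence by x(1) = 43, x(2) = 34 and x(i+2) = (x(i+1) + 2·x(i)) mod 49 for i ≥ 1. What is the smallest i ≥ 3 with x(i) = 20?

6

Computing terms: x(1) = 43, x(2) = 34, x(3) = 22, x(4) = 41, x(5) = 36, x(6) = 20, x(7) = 43, x(8) = 34.
The sequence repeats with period 6.
The value 20 first appears (with i ≥ 3) at x(6).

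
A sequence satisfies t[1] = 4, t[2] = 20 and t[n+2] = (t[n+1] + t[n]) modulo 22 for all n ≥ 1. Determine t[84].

We have t[1] = 4, t[2] = 20, t[3] = 2, t[4] = 0, t[5] = 2, t[6] = 2, t[7] = 4, t[8] = 6, t[9] = 10, t[10] = 16, t[11] = 4, t[12] = 20.
Since (t[11], t[12]) = (t[1], t[2]) = (4, 20) (two consecutive terms determine the rest), the sequence is periodic with period 10.
So t[84] = t[1 + ((84-1) mod 10)] = t[4] = 0.

0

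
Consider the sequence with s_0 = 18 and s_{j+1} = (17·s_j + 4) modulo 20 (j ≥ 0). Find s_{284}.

Listing terms: s_0 = 18; s_1 = 10; s_2 = 14; s_3 = 2; s_4 = 18.
Since s_4 = s_0 = 18, the sequence is periodic with period 4.
So s_{284} = s_{0 + ((284-0) mod 4)} = s_0 = 18.

18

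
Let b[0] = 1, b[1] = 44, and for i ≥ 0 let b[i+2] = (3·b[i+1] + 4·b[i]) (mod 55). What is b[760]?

We have b[0] = 1; b[1] = 44; b[2] = 26; b[3] = 34; b[4] = 41; b[5] = 39; b[6] = 6; b[7] = 9; b[8] = 51; b[9] = 24; b[10] = 1; b[11] = 44.
The sequence repeats with period 10.
So b[760] = b[0 + ((760-0) mod 10)] = b[0] = 1.

1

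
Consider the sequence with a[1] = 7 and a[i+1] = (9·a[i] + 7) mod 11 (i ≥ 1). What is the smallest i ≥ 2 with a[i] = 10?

Listing terms: a[1] = 7; a[2] = 4; a[3] = 10; a[4] = 9; a[5] = 0; a[6] = 7.
Since a[6] = a[1] = 7, the sequence is periodic with period 5.
The value 10 first appears (with i ≥ 2) at a[3].

3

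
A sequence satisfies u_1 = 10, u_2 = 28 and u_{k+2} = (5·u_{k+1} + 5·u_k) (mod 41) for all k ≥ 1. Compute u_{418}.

4

Computing terms: u_1 = 10, u_2 = 28, u_3 = 26, u_4 = 24, u_5 = 4, u_6 = 17, u_7 = 23, u_8 = 36, u_9 = 8, u_{10} = 15, u_{11} = 33, u_{12} = 35, u_{13} = 12, u_{14} = 30, u_{15} = 5, u_{16} = 11, u_{17} = 39, u_{18} = 4, u_{19} = 10, u_{20} = 29, u_{21} = 31, u_{22} = 13, u_{23} = 15, u_{24} = 17, u_{25} = 37, u_{26} = 24, u_{27} = 18, u_{28} = 5, u_{29} = 33, u_{30} = 26, u_{31} = 8, u_{32} = 6, u_{33} = 29, u_{34} = 11, u_{35} = 36, u_{36} = 30, u_{37} = 2, u_{38} = 37, u_{39} = 31, u_{40} = 12, u_{41} = 10, u_{42} = 28.
The sequence repeats with period 40.
(418 - 1) mod 40 = 17, so u_{418} = u_{18} = 4.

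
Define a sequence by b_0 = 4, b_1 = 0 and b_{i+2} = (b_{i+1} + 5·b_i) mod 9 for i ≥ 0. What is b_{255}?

Listing terms: b_0 = 4; b_1 = 0; b_2 = 2; b_3 = 2; b_4 = 3; b_5 = 4; b_6 = 1; b_7 = 3; b_8 = 8; b_9 = 5; b_{10} = 0; b_{11} = 7; b_{12} = 7; b_{13} = 6; b_{14} = 5; b_{15} = 8; b_{16} = 6; b_{17} = 1; b_{18} = 4; b_{19} = 0.
Since (b_{18}, b_{19}) = (b_0, b_1) = (4, 0) (two consecutive terms determine the rest), the sequence is periodic with period 18.
(255 - 0) mod 18 = 3, so b_{255} = b_3 = 2.

2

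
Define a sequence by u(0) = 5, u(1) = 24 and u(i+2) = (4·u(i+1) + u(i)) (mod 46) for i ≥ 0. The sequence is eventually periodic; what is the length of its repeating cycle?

16

We have u(0) = 5; u(1) = 24; u(2) = 9; u(3) = 14; u(4) = 19; u(5) = 44; u(6) = 11; u(7) = 42; u(8) = 41; u(9) = 22; u(10) = 37; u(11) = 32; u(12) = 27; u(13) = 2; u(14) = 35; u(15) = 4; u(16) = 5; u(17) = 24.
The sequence repeats with period 16.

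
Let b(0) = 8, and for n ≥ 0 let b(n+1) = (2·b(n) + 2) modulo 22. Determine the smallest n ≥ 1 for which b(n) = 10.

Listing terms: b(0) = 8,  b(1) = 18,  b(2) = 16,  b(3) = 12,  b(4) = 4,  b(5) = 10,  b(6) = 0,  b(7) = 2,  b(8) = 6,  b(9) = 14,  b(10) = 8.
The sequence repeats with period 10.
The value 10 first appears (with n ≥ 1) at b(5).

5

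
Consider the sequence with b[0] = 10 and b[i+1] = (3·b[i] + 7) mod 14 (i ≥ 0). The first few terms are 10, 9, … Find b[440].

b[0] = 10,  b[1] = 9,  b[2] = 6,  b[3] = 11,  b[4] = 12,  b[5] = 1,  b[6] = 10.
Since b[6] = b[0] = 10, the sequence is periodic with period 6.
(440 - 0) mod 6 = 2, so b[440] = b[2] = 6.

6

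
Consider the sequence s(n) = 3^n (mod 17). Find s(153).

14

s(1) = 3,  s(2) = 9,  s(3) = 10,  s(4) = 13,  s(5) = 5,  s(6) = 15,  s(7) = 11,  s(8) = 16,  s(9) = 14,  s(10) = 8,  s(11) = 7,  s(12) = 4,  s(13) = 12,  s(14) = 2,  s(15) = 6,  s(16) = 1,  s(17) = 3.
Since s(17) = s(1) = 3, the sequence is periodic with period 16.
So s(153) = s(1 + ((153-1) mod 16)) = s(9) = 14.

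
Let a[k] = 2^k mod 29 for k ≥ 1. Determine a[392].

1

a[1] = 2; a[2] = 4; a[3] = 8; a[4] = 16; a[5] = 3; a[6] = 6; a[7] = 12; a[8] = 24; a[9] = 19; a[10] = 9; a[11] = 18; a[12] = 7; a[13] = 14; a[14] = 28; a[15] = 27; a[16] = 25; a[17] = 21; a[18] = 13; a[19] = 26; a[20] = 23; a[21] = 17; a[22] = 5; a[23] = 10; a[24] = 20; a[25] = 11; a[26] = 22; a[27] = 15; a[28] = 1; a[29] = 2.
The sequence repeats with period 28.
So a[392] = a[1 + ((392-1) mod 28)] = a[28] = 1.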